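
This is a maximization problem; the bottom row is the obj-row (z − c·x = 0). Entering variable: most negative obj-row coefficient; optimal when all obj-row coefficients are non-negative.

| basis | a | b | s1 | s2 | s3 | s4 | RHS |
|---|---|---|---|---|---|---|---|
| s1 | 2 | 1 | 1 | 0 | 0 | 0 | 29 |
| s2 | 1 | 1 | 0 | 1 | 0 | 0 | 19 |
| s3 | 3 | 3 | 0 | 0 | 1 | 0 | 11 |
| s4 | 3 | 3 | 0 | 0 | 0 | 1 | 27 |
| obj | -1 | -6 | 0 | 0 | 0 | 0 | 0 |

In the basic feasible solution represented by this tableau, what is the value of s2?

s2 is basic (row 2); its value is the RHS of that row, 19.

19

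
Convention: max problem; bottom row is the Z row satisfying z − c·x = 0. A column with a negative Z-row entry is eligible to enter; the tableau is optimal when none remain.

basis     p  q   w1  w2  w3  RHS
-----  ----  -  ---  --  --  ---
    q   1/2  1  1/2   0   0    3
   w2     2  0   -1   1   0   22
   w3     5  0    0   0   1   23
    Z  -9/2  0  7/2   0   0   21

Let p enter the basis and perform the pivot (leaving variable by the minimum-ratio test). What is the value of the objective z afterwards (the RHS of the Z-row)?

417/10

Ratio test on column p — row 1: 3/(1/2) = 6; row 2: 22/2 = 11; row 3: 23/5 = 23/5. Minimum is 23/5 at row 3 (w3 leaves); pivot element 5.
Pivot on row 3; the Z-row RHS becomes 21 − (-9/2)·(23/5) = 417/10.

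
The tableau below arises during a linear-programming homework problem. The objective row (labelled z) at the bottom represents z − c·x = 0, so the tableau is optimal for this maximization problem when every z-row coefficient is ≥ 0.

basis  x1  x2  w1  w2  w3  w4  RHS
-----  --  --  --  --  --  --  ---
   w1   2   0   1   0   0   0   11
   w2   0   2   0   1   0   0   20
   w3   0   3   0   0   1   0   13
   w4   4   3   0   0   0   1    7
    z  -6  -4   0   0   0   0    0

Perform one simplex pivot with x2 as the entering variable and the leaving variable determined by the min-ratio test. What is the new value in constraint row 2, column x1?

Ratio test on column x2 — row 1: entry 0 ≤ 0; row 2: 20/2 = 10; row 3: 13/3 = 13/3; row 4: 7/3 = 7/3. Minimum is 7/3 at row 4 (w4 leaves); pivot element 3.
Divide row 4 by 3; eliminate column x2 from the other rows.
Row 2 update in column x1: 0 − 2·(4/3) = -8/3.

-8/3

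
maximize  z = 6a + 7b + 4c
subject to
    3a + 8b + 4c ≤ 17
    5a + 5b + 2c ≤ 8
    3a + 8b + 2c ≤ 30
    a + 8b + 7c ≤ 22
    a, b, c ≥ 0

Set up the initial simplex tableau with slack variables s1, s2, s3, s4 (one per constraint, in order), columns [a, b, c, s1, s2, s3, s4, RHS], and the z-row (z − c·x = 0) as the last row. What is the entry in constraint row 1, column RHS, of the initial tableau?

The RHS of constraint 1 is b_1 = 17.

17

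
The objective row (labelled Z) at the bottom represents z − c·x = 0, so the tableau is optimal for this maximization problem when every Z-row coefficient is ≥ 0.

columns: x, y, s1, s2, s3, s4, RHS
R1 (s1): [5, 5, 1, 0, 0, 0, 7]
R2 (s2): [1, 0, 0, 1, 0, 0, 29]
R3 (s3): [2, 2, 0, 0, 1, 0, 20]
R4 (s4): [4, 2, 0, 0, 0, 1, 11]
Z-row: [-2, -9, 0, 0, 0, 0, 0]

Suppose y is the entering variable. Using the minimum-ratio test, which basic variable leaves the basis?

s1

Column y entries and ratios — s1: 7/5 = 7/5; s2: 0 ≤ 0, skip; s3: 20/2 = 10; s4: 11/2 = 11/2.
Smallest ratio is 7/5 in the row of s1, so s1 leaves.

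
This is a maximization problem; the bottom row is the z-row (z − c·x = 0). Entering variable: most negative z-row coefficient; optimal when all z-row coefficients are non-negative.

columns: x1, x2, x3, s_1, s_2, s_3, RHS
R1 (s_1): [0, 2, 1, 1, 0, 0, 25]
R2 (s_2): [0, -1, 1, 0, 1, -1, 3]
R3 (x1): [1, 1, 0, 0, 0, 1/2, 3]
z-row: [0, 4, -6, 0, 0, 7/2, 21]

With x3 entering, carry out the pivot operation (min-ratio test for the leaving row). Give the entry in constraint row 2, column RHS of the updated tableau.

Ratio test on column x3 — row 1: 25/1 = 25; row 2: 3/1 = 3; row 3: entry 0 ≤ 0. Minimum is 3 at row 2 (s_2 leaves); pivot element 1.
Divide row 2 by 1; eliminate column x3 from the other rows.
In the new row 2, the RHS entry is the old entry divided by the pivot: 3/1 = 3.

3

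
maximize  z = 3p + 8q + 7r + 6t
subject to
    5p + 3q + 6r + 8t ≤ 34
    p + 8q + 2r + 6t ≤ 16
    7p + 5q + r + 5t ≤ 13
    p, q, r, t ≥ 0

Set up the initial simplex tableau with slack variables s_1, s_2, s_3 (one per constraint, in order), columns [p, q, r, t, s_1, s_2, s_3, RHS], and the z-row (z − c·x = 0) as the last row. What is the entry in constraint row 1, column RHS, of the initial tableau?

The RHS of constraint 1 is b_1 = 34.

34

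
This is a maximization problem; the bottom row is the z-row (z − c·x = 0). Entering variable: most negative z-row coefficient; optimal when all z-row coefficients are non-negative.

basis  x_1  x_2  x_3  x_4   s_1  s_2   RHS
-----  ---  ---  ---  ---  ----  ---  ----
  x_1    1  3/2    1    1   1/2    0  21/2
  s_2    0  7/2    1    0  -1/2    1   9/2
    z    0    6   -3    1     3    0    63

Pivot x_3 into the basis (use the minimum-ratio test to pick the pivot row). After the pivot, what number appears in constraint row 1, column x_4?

Ratio test on column x_3 — row 1: (21/2)/1 = 21/2; row 2: (9/2)/1 = 9/2. Minimum is 9/2 at row 2 (s_2 leaves); pivot element 1.
Divide row 2 by 1; eliminate column x_3 from the other rows.
Row 1 update in column x_4: 1 − 1·0 = 1.

1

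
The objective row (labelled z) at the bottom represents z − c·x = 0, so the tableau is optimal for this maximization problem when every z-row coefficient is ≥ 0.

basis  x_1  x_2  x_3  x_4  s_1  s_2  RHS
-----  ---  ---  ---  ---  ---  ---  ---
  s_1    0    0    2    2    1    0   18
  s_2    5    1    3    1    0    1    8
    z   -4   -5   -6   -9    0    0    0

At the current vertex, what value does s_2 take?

8

s_2 is basic (row 2); its value is the RHS of that row, 8.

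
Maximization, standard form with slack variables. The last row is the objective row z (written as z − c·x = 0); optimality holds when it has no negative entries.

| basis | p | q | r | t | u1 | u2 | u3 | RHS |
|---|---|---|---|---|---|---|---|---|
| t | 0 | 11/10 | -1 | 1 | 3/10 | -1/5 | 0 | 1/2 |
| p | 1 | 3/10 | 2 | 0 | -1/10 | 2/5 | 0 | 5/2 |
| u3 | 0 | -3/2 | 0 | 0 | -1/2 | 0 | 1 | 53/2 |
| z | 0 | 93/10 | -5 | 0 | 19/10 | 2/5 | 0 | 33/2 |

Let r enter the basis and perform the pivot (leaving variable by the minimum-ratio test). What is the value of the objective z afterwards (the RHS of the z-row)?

91/4

Ratio test on column r — row 1: entry -1 ≤ 0; row 2: (5/2)/2 = 5/4; row 3: entry 0 ≤ 0. Minimum is 5/4 at row 2 (p leaves); pivot element 2.
Pivot on row 2; the z-row RHS becomes 33/2 − (-5)·(5/4) = 91/4.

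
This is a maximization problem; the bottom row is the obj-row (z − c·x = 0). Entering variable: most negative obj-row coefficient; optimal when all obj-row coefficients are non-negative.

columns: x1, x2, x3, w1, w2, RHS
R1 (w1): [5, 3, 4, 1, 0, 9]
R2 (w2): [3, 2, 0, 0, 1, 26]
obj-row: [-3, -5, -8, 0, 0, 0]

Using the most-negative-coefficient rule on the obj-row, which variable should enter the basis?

Negative obj-row entries: x1: -3, x2: -5, x3: -8.
The most negative is -8 in column x3, so x3 enters.

x3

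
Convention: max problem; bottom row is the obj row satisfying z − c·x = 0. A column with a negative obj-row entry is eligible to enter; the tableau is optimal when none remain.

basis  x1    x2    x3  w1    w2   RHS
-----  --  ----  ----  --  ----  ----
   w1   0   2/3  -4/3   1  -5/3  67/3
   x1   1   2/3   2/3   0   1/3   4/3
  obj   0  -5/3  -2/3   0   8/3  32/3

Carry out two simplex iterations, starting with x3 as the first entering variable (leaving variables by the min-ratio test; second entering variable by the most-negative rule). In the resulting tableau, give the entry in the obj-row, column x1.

5/2

Ratio test on column x3 — row 1: entry -4/3 ≤ 0; row 2: (4/3)/(2/3) = 2. Minimum is 2 at row 2 (x1 leaves); pivot element 2/3.
Divide row 2 by 2/3; eliminate column x3 from the other rows.
Second iteration: most negative obj-row entry is -1 in column x2, so x2 enters.
Ratio test on column x2 — row 1: 25/2 = 25/2; row 2: 2/1 = 2. Minimum is 2 at row 2 (x3 leaves); pivot element 1.
Divide row 2 by 1; eliminate column x2 from the other rows.
After both pivots, the entry at the obj-row, column x1 is 5/2.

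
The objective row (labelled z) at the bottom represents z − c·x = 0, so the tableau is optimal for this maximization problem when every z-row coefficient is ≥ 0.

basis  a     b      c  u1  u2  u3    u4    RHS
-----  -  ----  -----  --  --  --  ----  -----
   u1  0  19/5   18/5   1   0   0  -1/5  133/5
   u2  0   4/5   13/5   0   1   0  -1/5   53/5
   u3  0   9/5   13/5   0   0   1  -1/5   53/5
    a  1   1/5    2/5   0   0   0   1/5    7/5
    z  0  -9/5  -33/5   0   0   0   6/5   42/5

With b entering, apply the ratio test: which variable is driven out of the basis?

Column b entries and ratios — u1: (133/5)/(19/5) = 7; u2: (53/5)/(4/5) = 53/4; u3: (53/5)/(9/5) = 53/9; a: (7/5)/(1/5) = 7.
Smallest ratio is 53/9 in the row of u3, so u3 leaves.

u3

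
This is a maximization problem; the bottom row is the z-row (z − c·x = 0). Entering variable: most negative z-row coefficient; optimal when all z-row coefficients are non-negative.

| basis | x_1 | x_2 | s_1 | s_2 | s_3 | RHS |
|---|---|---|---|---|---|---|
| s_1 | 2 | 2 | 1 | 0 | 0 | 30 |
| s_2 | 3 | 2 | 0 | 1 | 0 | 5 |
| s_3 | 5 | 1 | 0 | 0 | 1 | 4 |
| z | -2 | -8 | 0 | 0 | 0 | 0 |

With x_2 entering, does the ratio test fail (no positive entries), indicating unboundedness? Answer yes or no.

no

Column x_2 has positive entries in row(s) 1, 2, 3, so the ratio test bounds it — not unbounded.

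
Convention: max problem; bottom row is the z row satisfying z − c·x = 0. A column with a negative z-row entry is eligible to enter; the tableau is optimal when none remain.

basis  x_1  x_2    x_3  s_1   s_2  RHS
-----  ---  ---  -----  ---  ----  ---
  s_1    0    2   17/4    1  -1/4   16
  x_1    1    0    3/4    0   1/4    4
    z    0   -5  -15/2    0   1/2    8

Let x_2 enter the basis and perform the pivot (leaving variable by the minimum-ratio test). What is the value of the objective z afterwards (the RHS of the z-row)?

Ratio test on column x_2 — row 1: 16/2 = 8; row 2: entry 0 ≤ 0. Minimum is 8 at row 1 (s_1 leaves); pivot element 2.
Pivot on row 1; the z-row RHS becomes 8 − (-5)·8 = 48.

48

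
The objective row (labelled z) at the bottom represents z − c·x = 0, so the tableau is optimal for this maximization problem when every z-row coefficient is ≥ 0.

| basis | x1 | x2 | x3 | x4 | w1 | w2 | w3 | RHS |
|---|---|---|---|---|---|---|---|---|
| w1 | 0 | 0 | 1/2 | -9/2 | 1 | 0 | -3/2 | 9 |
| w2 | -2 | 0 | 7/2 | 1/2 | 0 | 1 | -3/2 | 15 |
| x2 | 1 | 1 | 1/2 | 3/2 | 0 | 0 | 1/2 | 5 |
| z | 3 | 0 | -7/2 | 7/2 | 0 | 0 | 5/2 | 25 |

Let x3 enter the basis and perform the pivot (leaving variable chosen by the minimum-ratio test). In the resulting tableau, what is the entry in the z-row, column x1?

1

Ratio test on column x3 — row 1: 9/(1/2) = 18; row 2: 15/(7/2) = 30/7; row 3: 5/(1/2) = 10. Minimum is 30/7 at row 2 (w2 leaves); pivot element 7/2.
Divide row 2 by 7/2; eliminate column x3 from the other rows.
z-row update in column x1: 3 − (-7/2)·(-4/7) = 1.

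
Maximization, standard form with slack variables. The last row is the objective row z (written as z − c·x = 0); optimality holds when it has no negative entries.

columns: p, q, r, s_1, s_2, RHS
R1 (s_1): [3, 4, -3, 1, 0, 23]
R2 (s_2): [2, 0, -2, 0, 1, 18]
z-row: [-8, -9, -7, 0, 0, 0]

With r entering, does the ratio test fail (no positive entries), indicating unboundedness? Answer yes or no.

Every constraint-row entry in column r is ≤ 0, so increasing r is unbounded.

yes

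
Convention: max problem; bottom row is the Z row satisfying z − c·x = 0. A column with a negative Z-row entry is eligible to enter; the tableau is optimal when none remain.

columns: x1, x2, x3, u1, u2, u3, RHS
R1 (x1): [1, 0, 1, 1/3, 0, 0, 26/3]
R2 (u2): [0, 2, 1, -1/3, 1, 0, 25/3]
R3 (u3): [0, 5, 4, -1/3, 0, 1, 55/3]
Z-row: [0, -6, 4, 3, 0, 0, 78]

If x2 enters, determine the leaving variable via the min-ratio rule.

u3

Column x2 entries and ratios — x1: 0 ≤ 0, skip; u2: (25/3)/2 = 25/6; u3: (55/3)/5 = 11/3.
Smallest ratio is 11/3 in the row of u3, so u3 leaves.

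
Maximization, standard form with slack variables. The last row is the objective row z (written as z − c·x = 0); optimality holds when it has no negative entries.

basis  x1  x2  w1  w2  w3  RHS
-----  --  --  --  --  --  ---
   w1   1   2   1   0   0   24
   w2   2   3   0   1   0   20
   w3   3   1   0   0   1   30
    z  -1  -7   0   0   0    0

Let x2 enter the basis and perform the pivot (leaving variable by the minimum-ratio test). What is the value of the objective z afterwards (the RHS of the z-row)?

140/3

Ratio test on column x2 — row 1: 24/2 = 12; row 2: 20/3 = 20/3; row 3: 30/1 = 30. Minimum is 20/3 at row 2 (w2 leaves); pivot element 3.
Pivot on row 2; the z-row RHS becomes 0 − (-7)·(20/3) = 140/3.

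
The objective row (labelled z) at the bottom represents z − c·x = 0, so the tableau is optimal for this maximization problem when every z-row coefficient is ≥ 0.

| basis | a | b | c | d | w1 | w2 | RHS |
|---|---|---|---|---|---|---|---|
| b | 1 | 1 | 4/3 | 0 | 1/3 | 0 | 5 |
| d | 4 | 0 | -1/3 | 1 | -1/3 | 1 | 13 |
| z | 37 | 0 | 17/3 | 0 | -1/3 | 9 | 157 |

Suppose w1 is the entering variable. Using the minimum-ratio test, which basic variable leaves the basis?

b

Column w1 entries and ratios — b: 5/(1/3) = 15; d: -1/3 ≤ 0, skip.
Smallest ratio is 15 in the row of b, so b leaves.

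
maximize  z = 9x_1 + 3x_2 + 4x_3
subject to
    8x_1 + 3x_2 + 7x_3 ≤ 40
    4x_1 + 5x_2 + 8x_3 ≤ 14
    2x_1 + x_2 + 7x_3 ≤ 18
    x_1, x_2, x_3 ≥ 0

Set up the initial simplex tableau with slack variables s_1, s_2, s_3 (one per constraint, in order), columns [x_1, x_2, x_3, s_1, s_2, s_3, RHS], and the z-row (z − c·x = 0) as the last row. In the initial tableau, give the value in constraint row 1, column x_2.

Constraint 1 has coefficient 3 on x_2.

3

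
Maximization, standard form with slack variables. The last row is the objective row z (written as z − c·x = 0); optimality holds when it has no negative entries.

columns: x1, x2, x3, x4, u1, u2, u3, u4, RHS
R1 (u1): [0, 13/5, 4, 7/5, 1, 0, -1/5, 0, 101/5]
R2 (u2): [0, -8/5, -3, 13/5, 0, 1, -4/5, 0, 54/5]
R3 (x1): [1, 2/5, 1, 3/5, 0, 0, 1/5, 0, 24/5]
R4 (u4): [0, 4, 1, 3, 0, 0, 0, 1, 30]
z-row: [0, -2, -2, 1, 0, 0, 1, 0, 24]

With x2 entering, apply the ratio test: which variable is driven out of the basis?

Column x2 entries and ratios — u1: (101/5)/(13/5) = 101/13; u2: -8/5 ≤ 0, skip; x1: (24/5)/(2/5) = 12; u4: 30/4 = 15/2.
Smallest ratio is 15/2 in the row of u4, so u4 leaves.

u4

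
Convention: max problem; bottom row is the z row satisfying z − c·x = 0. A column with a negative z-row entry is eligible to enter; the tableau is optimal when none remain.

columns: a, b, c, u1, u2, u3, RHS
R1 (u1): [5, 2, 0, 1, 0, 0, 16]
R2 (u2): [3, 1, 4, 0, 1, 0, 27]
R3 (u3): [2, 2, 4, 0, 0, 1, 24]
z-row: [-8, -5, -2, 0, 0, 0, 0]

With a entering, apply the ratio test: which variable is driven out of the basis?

Column a entries and ratios — u1: 16/5 = 16/5; u2: 27/3 = 9; u3: 24/2 = 12.
Smallest ratio is 16/5 in the row of u1, so u1 leaves.

u1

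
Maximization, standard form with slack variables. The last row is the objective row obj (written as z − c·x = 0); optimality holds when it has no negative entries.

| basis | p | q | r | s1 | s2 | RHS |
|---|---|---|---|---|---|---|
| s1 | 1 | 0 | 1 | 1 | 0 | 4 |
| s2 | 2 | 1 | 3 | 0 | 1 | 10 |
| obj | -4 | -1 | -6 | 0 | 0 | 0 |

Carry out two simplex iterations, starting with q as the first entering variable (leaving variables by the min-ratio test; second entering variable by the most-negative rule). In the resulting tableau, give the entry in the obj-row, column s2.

Ratio test on column q — row 1: entry 0 ≤ 0; row 2: 10/1 = 10. Minimum is 10 at row 2 (s2 leaves); pivot element 1.
Divide row 2 by 1; eliminate column q from the other rows.
Second iteration: most negative obj-row entry is -3 in column r, so r enters.
Ratio test on column r — row 1: 4/1 = 4; row 2: 10/3 = 10/3. Minimum is 10/3 at row 2 (q leaves); pivot element 3.
Divide row 2 by 3; eliminate column r from the other rows.
After both pivots, the entry at the obj-row, column s2 is 2.

2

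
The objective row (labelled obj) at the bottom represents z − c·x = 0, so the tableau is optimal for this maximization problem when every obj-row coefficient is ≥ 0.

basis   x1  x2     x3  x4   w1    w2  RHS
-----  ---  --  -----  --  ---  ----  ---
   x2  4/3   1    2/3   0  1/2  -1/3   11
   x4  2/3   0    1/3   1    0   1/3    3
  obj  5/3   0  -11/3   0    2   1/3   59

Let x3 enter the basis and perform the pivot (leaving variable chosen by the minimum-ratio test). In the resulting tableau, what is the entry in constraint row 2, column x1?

2

Ratio test on column x3 — row 1: 11/(2/3) = 33/2; row 2: 3/(1/3) = 9. Minimum is 9 at row 2 (x4 leaves); pivot element 1/3.
Divide row 2 by 1/3; eliminate column x3 from the other rows.
In the new row 2, the x1 entry is the old entry divided by the pivot: (2/3)/(1/3) = 2.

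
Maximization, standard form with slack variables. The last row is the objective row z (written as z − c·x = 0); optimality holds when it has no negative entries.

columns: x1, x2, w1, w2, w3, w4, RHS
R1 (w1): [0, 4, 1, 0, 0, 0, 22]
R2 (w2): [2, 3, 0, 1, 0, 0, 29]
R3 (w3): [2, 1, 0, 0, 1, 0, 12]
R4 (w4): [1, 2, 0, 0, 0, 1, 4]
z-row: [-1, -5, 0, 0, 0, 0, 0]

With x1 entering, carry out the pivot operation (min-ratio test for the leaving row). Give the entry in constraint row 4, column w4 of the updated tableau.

1

Ratio test on column x1 — row 1: entry 0 ≤ 0; row 2: 29/2 = 29/2; row 3: 12/2 = 6; row 4: 4/1 = 4. Minimum is 4 at row 4 (w4 leaves); pivot element 1.
Divide row 4 by 1; eliminate column x1 from the other rows.
In the new row 4, the w4 entry is the old entry divided by the pivot: 1/1 = 1.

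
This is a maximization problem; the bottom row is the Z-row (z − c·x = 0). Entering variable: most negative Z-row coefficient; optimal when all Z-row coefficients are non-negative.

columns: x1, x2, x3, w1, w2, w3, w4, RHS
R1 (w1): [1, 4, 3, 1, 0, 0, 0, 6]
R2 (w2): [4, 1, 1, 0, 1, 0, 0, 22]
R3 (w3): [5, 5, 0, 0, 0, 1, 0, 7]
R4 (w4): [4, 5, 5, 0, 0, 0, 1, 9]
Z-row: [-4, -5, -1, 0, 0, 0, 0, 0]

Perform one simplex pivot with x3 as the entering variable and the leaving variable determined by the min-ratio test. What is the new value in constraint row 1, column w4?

-3/5

Ratio test on column x3 — row 1: 6/3 = 2; row 2: 22/1 = 22; row 3: entry 0 ≤ 0; row 4: 9/5 = 9/5. Minimum is 9/5 at row 4 (w4 leaves); pivot element 5.
Divide row 4 by 5; eliminate column x3 from the other rows.
Row 1 update in column w4: 0 − 3·(1/5) = -3/5.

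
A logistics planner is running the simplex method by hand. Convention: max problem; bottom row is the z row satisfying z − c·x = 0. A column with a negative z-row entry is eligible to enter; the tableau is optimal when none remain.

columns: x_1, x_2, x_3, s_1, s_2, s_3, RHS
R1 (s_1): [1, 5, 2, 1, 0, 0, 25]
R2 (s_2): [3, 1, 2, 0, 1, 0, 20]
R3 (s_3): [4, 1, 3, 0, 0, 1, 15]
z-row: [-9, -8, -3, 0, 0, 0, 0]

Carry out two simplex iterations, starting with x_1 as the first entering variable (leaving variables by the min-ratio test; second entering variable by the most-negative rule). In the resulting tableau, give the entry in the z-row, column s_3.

Ratio test on column x_1 — row 1: 25/1 = 25; row 2: 20/3 = 20/3; row 3: 15/4 = 15/4. Minimum is 15/4 at row 3 (s_3 leaves); pivot element 4.
Divide row 3 by 4; eliminate column x_1 from the other rows.
Second iteration: most negative z-row entry is -23/4 in column x_2, so x_2 enters.
Ratio test on column x_2 — row 1: (85/4)/(19/4) = 85/19; row 2: (35/4)/(1/4) = 35; row 3: (15/4)/(1/4) = 15. Minimum is 85/19 at row 1 (s_1 leaves); pivot element 19/4.
Divide row 1 by 19/4; eliminate column x_2 from the other rows.
After both pivots, the entry at the z-row, column s_3 is 37/19.

37/19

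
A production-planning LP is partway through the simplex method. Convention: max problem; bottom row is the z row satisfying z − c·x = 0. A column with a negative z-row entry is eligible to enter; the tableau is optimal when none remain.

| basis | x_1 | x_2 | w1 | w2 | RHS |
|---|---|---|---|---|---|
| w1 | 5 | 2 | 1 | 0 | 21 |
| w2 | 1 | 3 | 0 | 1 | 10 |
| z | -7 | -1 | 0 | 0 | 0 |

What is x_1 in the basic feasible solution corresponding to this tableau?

0

x_1 is not in the basis, so in the current basic feasible solution x_1 = 0.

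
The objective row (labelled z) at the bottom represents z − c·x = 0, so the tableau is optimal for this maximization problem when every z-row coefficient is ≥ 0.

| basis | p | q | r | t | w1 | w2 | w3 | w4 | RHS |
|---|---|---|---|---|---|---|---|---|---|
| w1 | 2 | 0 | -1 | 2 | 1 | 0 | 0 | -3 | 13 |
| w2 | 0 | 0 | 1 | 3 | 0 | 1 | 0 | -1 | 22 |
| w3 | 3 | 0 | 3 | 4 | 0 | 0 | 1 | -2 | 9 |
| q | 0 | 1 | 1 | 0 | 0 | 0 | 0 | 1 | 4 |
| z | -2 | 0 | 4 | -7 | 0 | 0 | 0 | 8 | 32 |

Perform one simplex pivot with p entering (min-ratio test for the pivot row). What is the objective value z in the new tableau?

Ratio test on column p — row 1: 13/2 = 13/2; row 2: entry 0 ≤ 0; row 3: 9/3 = 3; row 4: entry 0 ≤ 0. Minimum is 3 at row 3 (w3 leaves); pivot element 3.
Pivot on row 3; the z-row RHS becomes 32 − (-2)·3 = 38.

38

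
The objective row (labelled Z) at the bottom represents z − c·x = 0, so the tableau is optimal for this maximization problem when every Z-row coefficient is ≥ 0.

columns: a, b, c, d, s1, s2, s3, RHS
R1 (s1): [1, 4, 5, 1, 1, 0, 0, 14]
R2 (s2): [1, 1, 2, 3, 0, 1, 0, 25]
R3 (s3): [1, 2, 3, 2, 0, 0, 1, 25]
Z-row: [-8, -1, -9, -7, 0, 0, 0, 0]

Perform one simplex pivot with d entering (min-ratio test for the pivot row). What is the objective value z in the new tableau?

Ratio test on column d — row 1: 14/1 = 14; row 2: 25/3 = 25/3; row 3: 25/2 = 25/2. Minimum is 25/3 at row 2 (s2 leaves); pivot element 3.
Pivot on row 2; the Z-row RHS becomes 0 − (-7)·(25/3) = 175/3.

175/3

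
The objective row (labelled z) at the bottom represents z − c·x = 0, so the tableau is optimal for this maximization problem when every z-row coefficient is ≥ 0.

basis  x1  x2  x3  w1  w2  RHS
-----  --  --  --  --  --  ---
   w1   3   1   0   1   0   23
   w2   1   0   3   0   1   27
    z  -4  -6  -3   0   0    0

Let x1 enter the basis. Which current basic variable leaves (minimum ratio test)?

w1

Column x1 entries and ratios — w1: 23/3 = 23/3; w2: 27/1 = 27.
Smallest ratio is 23/3 in the row of w1, so w1 leaves.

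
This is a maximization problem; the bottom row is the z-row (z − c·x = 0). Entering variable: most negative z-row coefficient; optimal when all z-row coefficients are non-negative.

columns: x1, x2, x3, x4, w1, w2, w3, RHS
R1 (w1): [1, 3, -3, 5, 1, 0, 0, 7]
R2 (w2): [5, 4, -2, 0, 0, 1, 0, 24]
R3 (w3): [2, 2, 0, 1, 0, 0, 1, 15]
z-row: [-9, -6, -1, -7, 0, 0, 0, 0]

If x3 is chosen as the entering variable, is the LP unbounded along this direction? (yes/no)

yes

Every constraint-row entry in column x3 is ≤ 0, so increasing x3 is unbounded.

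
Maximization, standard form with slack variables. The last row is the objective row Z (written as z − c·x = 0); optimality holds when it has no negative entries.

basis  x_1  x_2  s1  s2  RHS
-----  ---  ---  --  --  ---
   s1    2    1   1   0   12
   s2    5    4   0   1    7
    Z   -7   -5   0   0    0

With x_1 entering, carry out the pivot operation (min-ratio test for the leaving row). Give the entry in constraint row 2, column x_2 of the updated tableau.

4/5

Ratio test on column x_1 — row 1: 12/2 = 6; row 2: 7/5 = 7/5. Minimum is 7/5 at row 2 (s2 leaves); pivot element 5.
Divide row 2 by 5; eliminate column x_1 from the other rows.
In the new row 2, the x_2 entry is the old entry divided by the pivot: 4/5 = 4/5.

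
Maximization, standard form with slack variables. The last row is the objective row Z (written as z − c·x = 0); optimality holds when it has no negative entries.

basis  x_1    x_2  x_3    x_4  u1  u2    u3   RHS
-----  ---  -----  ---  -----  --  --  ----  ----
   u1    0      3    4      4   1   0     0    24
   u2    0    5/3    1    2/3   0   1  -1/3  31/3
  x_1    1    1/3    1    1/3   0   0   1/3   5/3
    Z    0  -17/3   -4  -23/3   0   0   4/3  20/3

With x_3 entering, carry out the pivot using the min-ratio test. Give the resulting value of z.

40/3

Ratio test on column x_3 — row 1: 24/4 = 6; row 2: (31/3)/1 = 31/3; row 3: (5/3)/1 = 5/3. Minimum is 5/3 at row 3 (x_1 leaves); pivot element 1.
Pivot on row 3; the Z-row RHS becomes 20/3 − (-4)·(5/3) = 40/3.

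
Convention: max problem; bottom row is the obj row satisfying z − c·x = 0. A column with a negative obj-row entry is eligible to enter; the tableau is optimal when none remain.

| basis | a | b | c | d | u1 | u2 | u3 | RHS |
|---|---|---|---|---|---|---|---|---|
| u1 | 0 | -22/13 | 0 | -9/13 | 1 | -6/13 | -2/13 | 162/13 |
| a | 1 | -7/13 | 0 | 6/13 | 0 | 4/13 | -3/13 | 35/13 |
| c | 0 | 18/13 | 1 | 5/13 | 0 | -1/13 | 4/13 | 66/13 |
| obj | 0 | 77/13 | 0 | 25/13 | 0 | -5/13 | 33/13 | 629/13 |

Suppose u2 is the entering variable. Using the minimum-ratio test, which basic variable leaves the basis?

a

Column u2 entries and ratios — u1: -6/13 ≤ 0, skip; a: (35/13)/(4/13) = 35/4; c: -1/13 ≤ 0, skip.
Smallest ratio is 35/4 in the row of a, so a leaves.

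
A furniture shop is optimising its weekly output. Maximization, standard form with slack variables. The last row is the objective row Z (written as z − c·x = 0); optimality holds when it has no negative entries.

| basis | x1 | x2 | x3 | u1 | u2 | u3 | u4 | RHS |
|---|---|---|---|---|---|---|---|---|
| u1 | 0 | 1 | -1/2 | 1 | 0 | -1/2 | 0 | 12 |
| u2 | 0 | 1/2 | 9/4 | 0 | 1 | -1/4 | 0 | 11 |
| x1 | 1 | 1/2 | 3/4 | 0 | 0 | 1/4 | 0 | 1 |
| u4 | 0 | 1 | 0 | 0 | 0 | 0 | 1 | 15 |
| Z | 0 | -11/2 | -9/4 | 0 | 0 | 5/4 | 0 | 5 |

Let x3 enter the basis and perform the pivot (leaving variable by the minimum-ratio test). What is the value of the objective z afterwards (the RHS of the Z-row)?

Ratio test on column x3 — row 1: entry -1/2 ≤ 0; row 2: 11/(9/4) = 44/9; row 3: 1/(3/4) = 4/3; row 4: entry 0 ≤ 0. Minimum is 4/3 at row 3 (x1 leaves); pivot element 3/4.
Pivot on row 3; the Z-row RHS becomes 5 − (-9/4)·(4/3) = 8.

8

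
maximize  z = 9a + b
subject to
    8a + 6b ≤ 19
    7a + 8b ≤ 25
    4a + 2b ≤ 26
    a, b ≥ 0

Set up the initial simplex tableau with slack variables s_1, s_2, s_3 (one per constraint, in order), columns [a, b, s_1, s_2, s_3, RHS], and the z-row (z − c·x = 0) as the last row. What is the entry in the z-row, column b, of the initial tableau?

The z-row carries the negated objective coefficients: the b entry is -1.

-1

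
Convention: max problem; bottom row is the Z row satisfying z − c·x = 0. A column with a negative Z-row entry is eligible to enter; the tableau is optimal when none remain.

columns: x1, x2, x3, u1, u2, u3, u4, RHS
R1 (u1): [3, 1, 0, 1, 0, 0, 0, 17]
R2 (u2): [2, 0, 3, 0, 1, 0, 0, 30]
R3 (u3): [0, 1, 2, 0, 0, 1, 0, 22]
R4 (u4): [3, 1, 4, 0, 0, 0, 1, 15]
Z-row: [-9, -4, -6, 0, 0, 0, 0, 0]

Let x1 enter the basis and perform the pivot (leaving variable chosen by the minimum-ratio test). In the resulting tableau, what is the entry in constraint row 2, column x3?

Ratio test on column x1 — row 1: 17/3 = 17/3; row 2: 30/2 = 15; row 3: entry 0 ≤ 0; row 4: 15/3 = 5. Minimum is 5 at row 4 (u4 leaves); pivot element 3.
Divide row 4 by 3; eliminate column x1 from the other rows.
Row 2 update in column x3: 3 − 2·(4/3) = 1/3.

1/3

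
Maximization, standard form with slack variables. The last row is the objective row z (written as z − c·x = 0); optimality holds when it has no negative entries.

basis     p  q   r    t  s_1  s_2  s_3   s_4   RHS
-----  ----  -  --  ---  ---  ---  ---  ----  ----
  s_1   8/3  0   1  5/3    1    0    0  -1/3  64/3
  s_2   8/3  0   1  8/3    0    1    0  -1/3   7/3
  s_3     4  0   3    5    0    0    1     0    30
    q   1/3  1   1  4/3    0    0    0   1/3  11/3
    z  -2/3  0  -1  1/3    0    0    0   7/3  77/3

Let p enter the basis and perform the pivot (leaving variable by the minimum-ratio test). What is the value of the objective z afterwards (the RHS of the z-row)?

Ratio test on column p — row 1: (64/3)/(8/3) = 8; row 2: (7/3)/(8/3) = 7/8; row 3: 30/4 = 15/2; row 4: (11/3)/(1/3) = 11. Minimum is 7/8 at row 2 (s_2 leaves); pivot element 8/3.
Pivot on row 2; the z-row RHS becomes 77/3 − (-2/3)·(7/8) = 105/4.

105/4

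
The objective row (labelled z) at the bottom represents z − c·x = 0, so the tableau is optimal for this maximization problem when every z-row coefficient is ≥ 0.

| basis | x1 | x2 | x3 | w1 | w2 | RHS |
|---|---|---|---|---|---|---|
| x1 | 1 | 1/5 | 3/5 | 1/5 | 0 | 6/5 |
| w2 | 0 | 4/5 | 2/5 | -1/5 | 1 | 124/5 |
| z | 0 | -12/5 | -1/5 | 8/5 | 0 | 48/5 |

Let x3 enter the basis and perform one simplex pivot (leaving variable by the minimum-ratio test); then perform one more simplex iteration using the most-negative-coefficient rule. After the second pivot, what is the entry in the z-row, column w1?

4

Ratio test on column x3 — row 1: (6/5)/(3/5) = 2; row 2: (124/5)/(2/5) = 62. Minimum is 2 at row 1 (x1 leaves); pivot element 3/5.
Divide row 1 by 3/5; eliminate column x3 from the other rows.
Second iteration: most negative z-row entry is -7/3 in column x2, so x2 enters.
Ratio test on column x2 — row 1: 2/(1/3) = 6; row 2: 24/(2/3) = 36. Minimum is 6 at row 1 (x3 leaves); pivot element 1/3.
Divide row 1 by 1/3; eliminate column x2 from the other rows.
After both pivots, the entry at the z-row, column w1 is 4.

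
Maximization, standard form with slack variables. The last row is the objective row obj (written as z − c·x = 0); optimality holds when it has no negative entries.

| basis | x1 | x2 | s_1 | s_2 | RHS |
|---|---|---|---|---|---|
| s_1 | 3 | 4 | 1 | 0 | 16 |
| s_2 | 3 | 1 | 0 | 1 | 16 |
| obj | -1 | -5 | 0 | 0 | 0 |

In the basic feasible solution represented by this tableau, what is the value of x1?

0

x1 is not in the basis, so in the current basic feasible solution x1 = 0.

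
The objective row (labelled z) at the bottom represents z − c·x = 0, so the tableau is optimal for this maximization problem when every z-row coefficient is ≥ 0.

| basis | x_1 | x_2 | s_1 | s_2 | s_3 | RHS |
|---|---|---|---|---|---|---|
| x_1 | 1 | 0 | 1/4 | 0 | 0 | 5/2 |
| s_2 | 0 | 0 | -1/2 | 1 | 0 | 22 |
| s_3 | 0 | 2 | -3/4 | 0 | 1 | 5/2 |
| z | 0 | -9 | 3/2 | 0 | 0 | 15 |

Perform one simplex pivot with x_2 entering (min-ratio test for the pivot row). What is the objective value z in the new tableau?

105/4

Ratio test on column x_2 — row 1: entry 0 ≤ 0; row 2: entry 0 ≤ 0; row 3: (5/2)/2 = 5/4. Minimum is 5/4 at row 3 (s_3 leaves); pivot element 2.
Pivot on row 3; the z-row RHS becomes 15 − (-9)·(5/4) = 105/4.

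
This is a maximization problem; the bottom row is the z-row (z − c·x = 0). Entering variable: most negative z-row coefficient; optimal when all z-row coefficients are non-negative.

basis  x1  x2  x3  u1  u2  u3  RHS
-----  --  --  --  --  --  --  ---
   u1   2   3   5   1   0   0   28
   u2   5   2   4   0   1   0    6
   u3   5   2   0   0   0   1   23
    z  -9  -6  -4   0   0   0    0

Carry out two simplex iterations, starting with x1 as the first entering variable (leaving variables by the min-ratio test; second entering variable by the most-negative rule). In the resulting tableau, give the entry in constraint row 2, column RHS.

Ratio test on column x1 — row 1: 28/2 = 14; row 2: 6/5 = 6/5; row 3: 23/5 = 23/5. Minimum is 6/5 at row 2 (u2 leaves); pivot element 5.
Divide row 2 by 5; eliminate column x1 from the other rows.
Second iteration: most negative z-row entry is -12/5 in column x2, so x2 enters.
Ratio test on column x2 — row 1: (128/5)/(11/5) = 128/11; row 2: (6/5)/(2/5) = 3; row 3: entry 0 ≤ 0. Minimum is 3 at row 2 (x1 leaves); pivot element 2/5.
Divide row 2 by 2/5; eliminate column x2 from the other rows.
After both pivots, the entry at constraint row 2, column RHS is 3.

3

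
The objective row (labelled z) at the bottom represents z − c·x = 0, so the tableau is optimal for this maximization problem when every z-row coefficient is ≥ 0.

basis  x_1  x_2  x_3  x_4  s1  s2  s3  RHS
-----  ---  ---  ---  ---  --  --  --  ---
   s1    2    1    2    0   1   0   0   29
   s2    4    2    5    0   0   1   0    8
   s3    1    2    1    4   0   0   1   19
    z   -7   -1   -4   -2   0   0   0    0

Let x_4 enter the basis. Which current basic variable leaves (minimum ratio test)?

s3

Column x_4 entries and ratios — s1: 0 ≤ 0, skip; s2: 0 ≤ 0, skip; s3: 19/4 = 19/4.
Smallest ratio is 19/4 in the row of s3, so s3 leaves.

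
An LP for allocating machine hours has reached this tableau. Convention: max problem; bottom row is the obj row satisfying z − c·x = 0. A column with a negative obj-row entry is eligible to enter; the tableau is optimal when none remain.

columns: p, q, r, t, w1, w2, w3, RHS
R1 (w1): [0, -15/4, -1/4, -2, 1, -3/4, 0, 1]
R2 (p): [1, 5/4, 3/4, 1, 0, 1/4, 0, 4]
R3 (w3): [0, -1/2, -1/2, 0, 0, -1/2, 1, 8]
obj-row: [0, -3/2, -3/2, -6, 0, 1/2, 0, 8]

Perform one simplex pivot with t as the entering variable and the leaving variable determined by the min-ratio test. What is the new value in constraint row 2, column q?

Ratio test on column t — row 1: entry -2 ≤ 0; row 2: 4/1 = 4; row 3: entry 0 ≤ 0. Minimum is 4 at row 2 (p leaves); pivot element 1.
Divide row 2 by 1; eliminate column t from the other rows.
In the new row 2, the q entry is the old entry divided by the pivot: (5/4)/1 = 5/4.

5/4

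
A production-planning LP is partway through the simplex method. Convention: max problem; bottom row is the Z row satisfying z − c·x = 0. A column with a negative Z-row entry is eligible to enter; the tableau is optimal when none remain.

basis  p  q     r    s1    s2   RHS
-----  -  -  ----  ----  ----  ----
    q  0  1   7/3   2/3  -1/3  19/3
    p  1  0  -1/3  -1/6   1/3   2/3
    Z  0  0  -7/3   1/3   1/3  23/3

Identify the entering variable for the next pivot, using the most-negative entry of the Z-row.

r

Negative Z-row entries: r: -7/3.
The most negative is -7/3 in column r, so r enters.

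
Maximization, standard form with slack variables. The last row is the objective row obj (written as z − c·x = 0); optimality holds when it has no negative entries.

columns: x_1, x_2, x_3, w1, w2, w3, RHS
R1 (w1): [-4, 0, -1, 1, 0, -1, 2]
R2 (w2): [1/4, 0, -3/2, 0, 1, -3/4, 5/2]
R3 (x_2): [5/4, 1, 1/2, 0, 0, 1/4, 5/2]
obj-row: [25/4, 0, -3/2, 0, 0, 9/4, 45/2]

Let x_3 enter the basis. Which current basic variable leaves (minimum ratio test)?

Column x_3 entries and ratios — w1: -1 ≤ 0, skip; w2: -3/2 ≤ 0, skip; x_2: (5/2)/(1/2) = 5.
Smallest ratio is 5 in the row of x_2, so x_2 leaves.

x_2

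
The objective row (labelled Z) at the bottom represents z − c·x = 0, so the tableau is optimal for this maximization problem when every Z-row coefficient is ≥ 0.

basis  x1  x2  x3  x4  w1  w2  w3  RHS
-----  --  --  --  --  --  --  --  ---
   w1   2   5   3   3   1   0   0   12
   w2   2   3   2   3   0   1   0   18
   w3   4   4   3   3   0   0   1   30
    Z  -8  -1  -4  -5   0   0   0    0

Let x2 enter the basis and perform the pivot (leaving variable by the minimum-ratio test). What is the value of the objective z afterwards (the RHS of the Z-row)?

Ratio test on column x2 — row 1: 12/5 = 12/5; row 2: 18/3 = 6; row 3: 30/4 = 15/2. Minimum is 12/5 at row 1 (w1 leaves); pivot element 5.
Pivot on row 1; the Z-row RHS becomes 0 − (-1)·(12/5) = 12/5.

12/5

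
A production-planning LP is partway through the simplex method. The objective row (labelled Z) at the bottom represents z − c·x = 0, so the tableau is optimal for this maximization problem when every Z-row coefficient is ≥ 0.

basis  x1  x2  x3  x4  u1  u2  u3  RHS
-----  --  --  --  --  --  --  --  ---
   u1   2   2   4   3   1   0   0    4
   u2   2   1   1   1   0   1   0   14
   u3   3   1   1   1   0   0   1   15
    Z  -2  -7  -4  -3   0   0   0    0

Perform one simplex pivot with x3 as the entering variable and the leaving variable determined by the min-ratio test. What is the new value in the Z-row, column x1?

Ratio test on column x3 — row 1: 4/4 = 1; row 2: 14/1 = 14; row 3: 15/1 = 15. Minimum is 1 at row 1 (u1 leaves); pivot element 4.
Divide row 1 by 4; eliminate column x3 from the other rows.
Z-row update in column x1: -2 − (-4)·(1/2) = 0.

0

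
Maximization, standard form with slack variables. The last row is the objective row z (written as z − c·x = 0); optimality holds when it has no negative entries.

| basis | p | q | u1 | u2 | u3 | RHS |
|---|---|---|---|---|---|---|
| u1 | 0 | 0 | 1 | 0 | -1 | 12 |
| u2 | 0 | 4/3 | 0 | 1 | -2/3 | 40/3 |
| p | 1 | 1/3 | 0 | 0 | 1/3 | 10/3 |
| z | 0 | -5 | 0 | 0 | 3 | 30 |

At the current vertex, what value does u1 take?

12

u1 is basic (row 1); its value is the RHS of that row, 12.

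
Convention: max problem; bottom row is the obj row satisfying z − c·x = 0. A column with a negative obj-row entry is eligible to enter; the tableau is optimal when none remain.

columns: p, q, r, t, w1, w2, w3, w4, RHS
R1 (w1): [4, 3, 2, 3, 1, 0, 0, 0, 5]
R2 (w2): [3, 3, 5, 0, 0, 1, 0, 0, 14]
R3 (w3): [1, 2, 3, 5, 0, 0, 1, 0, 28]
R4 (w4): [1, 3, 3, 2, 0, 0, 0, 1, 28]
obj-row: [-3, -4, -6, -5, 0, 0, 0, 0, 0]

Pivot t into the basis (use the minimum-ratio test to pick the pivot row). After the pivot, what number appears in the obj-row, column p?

11/3

Ratio test on column t — row 1: 5/3 = 5/3; row 2: entry 0 ≤ 0; row 3: 28/5 = 28/5; row 4: 28/2 = 14. Minimum is 5/3 at row 1 (w1 leaves); pivot element 3.
Divide row 1 by 3; eliminate column t from the other rows.
obj-row update in column p: -3 − (-5)·(4/3) = 11/3.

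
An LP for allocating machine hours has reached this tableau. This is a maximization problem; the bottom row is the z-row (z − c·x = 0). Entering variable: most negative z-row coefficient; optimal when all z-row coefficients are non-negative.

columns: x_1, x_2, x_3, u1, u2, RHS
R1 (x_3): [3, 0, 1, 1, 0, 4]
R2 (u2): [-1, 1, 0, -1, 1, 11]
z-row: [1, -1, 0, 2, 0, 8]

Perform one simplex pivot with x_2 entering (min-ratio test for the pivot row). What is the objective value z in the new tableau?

Ratio test on column x_2 — row 1: entry 0 ≤ 0; row 2: 11/1 = 11. Minimum is 11 at row 2 (u2 leaves); pivot element 1.
Pivot on row 2; the z-row RHS becomes 8 − (-1)·11 = 19.

19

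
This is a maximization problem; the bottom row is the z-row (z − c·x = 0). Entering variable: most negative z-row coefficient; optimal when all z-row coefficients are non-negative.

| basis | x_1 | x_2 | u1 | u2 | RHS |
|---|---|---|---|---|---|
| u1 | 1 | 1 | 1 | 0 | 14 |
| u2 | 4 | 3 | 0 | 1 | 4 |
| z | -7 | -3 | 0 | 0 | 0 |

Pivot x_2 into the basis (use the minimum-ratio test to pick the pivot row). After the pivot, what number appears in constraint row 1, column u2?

-1/3

Ratio test on column x_2 — row 1: 14/1 = 14; row 2: 4/3 = 4/3. Minimum is 4/3 at row 2 (u2 leaves); pivot element 3.
Divide row 2 by 3; eliminate column x_2 from the other rows.
Row 1 update in column u2: 0 − 1·(1/3) = -1/3.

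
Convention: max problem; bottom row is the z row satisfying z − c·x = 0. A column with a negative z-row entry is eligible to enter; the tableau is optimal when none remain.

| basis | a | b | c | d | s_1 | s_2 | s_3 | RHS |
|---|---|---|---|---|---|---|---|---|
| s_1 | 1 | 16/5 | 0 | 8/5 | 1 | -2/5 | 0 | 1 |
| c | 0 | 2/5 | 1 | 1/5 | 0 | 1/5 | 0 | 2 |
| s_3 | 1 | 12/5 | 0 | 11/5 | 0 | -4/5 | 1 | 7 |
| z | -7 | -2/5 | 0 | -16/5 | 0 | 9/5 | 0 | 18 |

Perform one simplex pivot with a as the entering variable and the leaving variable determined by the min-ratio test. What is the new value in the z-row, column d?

8

Ratio test on column a — row 1: 1/1 = 1; row 2: entry 0 ≤ 0; row 3: 7/1 = 7. Minimum is 1 at row 1 (s_1 leaves); pivot element 1.
Divide row 1 by 1; eliminate column a from the other rows.
z-row update in column d: -16/5 − (-7)·(8/5) = 8.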